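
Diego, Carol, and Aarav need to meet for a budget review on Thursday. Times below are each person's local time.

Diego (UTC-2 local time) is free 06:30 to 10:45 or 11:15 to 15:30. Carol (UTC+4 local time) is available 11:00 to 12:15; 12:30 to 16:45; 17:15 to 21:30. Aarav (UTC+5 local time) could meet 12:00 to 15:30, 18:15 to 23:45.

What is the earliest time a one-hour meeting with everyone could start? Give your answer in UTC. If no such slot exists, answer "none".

08:30

Diego in UTC: 08:30-12:45, 13:15-17:30 (add 2h to convert from UTC-2).
Carol in UTC: 07:00-08:15, 08:30-12:45, 13:15-17:30 (subtract 4h to convert from UTC+4).
Aarav in UTC: 07:00-10:30, 13:15-18:45 (subtract 5h to convert from UTC+5).
Diego ∩ Carol: 08:30-12:45, 13:15-17:30.
Diego ∩ Carol ∩ Aarav: 08:30-10:30, 13:15-17:30.
So the common availability across everyone is 08:30-10:30, 13:15-17:30.
The first common window of at least 60 minutes is 08:30-10:30, so the earliest start is 08:30.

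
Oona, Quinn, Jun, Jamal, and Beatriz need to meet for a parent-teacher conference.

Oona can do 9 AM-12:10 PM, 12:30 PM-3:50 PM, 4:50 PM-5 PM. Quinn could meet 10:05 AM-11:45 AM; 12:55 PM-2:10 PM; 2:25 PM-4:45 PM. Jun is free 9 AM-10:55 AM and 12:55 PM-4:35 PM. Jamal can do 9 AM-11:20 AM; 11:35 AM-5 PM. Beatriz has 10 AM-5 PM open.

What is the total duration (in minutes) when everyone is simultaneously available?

210

Oona ∩ Quinn: 10:05-11:45, 12:55-14:10, 14:25-15:50.
Oona ∩ Quinn ∩ Jun: 10:05-10:55, 12:55-14:10, 14:25-15:50.
Oona ∩ Quinn ∩ Jun ∩ Jamal: 10:05-10:55, 12:55-14:10, 14:25-15:50.
Oona ∩ Quinn ∩ Jun ∩ Jamal ∩ Beatriz: 10:05-10:55, 12:55-14:10, 14:25-15:50.
Those are the intersection windows.
Summing the common windows: 50 + 75 + 85 = 210 minutes.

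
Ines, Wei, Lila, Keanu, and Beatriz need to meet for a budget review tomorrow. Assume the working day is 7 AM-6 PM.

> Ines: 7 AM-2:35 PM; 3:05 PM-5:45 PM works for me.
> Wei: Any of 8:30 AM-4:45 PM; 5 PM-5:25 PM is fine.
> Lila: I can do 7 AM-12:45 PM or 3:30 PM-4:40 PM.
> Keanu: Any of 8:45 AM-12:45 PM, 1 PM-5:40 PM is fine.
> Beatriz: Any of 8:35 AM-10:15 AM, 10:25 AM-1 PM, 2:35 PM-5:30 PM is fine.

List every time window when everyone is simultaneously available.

08:45-10:15, 10:25-12:45, 15:30-16:40

Ines ∩ Wei: 08:30-14:35, 15:05-16:45, 17:00-17:25.
Ines ∩ Wei ∩ Lila: 08:30-12:45, 15:30-16:40.
Ines ∩ Wei ∩ Lila ∩ Keanu: 08:45-12:45, 15:30-16:40.
Ines ∩ Wei ∩ Lila ∩ Keanu ∩ Beatriz: 08:45-10:15, 10:25-12:45, 15:30-16:40.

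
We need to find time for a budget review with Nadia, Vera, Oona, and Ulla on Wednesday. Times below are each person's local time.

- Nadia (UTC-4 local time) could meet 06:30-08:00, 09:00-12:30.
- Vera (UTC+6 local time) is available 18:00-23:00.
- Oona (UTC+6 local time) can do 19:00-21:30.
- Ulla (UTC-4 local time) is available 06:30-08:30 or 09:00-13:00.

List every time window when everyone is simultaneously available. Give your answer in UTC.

Nadia in UTC: 10:30-12:00, 13:00-16:30 (add 4h to convert from UTC-4).
Vera in UTC: 12:00-17:00 (subtract 6h to convert from UTC+6).
Oona in UTC: 13:00-15:30 (subtract 6h to convert from UTC+6).
Ulla in UTC: 10:30-12:30, 13:00-17:00 (add 4h to convert from UTC-4).
Nadia ∩ Vera: 13:00-16:30.
Nadia ∩ Vera ∩ Oona: 13:00-15:30.
Nadia ∩ Vera ∩ Oona ∩ Ulla: 13:00-15:30.

13:00-15:30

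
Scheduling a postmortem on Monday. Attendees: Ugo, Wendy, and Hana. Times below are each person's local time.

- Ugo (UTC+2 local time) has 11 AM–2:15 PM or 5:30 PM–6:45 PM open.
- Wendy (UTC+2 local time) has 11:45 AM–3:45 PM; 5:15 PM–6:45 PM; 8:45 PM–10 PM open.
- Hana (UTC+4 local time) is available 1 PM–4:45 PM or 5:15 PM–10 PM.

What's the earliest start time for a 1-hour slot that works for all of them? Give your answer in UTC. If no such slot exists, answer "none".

Ugo in UTC: 09:00-12:15, 15:30-16:45 (subtract 2h to convert from UTC+2).
Wendy in UTC: 09:45-13:45, 15:15-16:45, 18:45-20:00 (subtract 2h to convert from UTC+2).
Hana in UTC: 09:00-12:45, 13:15-18:00 (subtract 4h to convert from UTC+4).
Ugo ∩ Wendy: 09:45-12:15, 15:30-16:45.
Ugo ∩ Wendy ∩ Hana: 09:45-12:15, 15:30-16:45.
The first common window of at least 60 minutes is 09:45-12:15, so the earliest start is 09:45.

09:45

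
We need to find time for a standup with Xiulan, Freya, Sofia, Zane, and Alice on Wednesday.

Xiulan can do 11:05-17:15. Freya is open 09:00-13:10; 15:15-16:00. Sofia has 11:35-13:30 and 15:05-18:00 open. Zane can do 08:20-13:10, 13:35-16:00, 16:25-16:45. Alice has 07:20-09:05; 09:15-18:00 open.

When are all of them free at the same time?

Xiulan ∩ Freya: 11:05-13:10, 15:15-16:00.
Xiulan ∩ Freya ∩ Sofia: 11:35-13:10, 15:15-16:00.
Xiulan ∩ Freya ∩ Sofia ∩ Zane: 11:35-13:10, 15:15-16:00.
Xiulan ∩ Freya ∩ Sofia ∩ Zane ∩ Alice: 11:35-13:10, 15:15-16:00.
Those are the intersection windows.

11:35-13:10, 15:15-16:00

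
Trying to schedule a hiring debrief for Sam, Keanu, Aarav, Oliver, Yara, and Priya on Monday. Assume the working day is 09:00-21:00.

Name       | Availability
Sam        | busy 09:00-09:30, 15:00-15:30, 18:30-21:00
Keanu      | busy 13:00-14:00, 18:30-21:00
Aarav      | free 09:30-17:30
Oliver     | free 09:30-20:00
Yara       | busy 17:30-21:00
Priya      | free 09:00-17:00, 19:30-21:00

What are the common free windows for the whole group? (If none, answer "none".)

09:30-13:00, 14:00-15:00, 15:30-17:00

Sam free: 09:30-15:00, 15:30-18:30 (invert busy blocks within the working day).
Keanu free: 09:00-13:00, 14:00-18:30 (invert busy blocks within the working day).
Aarav free: 09:30-17:30.
Oliver free: 09:30-20:00.
Yara free: 09:00-17:30 (invert busy blocks within the working day).
Priya free: 09:00-17:00, 19:30-21:00.
Sam ∩ Keanu: 09:30-13:00, 14:00-15:00, 15:30-18:30.
Sam ∩ Keanu ∩ Aarav: 09:30-13:00, 14:00-15:00, 15:30-17:30.
Sam ∩ Keanu ∩ Aarav ∩ Oliver: 09:30-13:00, 14:00-15:00, 15:30-17:30.
Sam ∩ Keanu ∩ Aarav ∩ Oliver ∩ Yara: 09:30-13:00, 14:00-15:00, 15:30-17:30.
Sam ∩ Keanu ∩ Aarav ∩ Oliver ∩ Yara ∩ Priya: 09:30-13:00, 14:00-15:00, 15:30-17:00.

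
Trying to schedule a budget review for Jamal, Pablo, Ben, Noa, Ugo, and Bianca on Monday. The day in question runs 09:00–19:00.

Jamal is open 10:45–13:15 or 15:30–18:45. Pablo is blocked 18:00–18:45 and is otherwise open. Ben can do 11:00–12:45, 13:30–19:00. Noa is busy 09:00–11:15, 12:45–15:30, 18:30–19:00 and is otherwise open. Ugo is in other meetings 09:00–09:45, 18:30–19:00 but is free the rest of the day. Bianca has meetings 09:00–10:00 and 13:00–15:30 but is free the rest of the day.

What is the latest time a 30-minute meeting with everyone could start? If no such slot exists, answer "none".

Jamal free: 10:45-13:15, 15:30-18:45.
Pablo free: 09:00-18:00, 18:45-19:00 (invert busy blocks within the working day).
Ben free: 11:00-12:45, 13:30-19:00.
Noa free: 11:15-12:45, 15:30-18:30 (invert busy blocks within the working day).
Ugo free: 09:45-18:30 (invert busy blocks within the working day).
Bianca free: 10:00-13:00, 15:30-19:00 (invert busy blocks within the working day).
Jamal ∩ Pablo: 10:45-13:15, 15:30-18:00.
Jamal ∩ Pablo ∩ Ben: 11:00-12:45, 15:30-18:00.
Jamal ∩ Pablo ∩ Ben ∩ Noa: 11:15-12:45, 15:30-18:00.
Jamal ∩ Pablo ∩ Ben ∩ Noa ∩ Ugo: 11:15-12:45, 15:30-18:00.
Jamal ∩ Pablo ∩ Ben ∩ Noa ∩ Ugo ∩ Bianca: 11:15-12:45, 15:30-18:00.
Those are the intersection windows.
The last common window of at least 30 minutes is 15:30-18:00; a 30-minute meeting can start as late as 17:30 and still end by 18:00.

17:30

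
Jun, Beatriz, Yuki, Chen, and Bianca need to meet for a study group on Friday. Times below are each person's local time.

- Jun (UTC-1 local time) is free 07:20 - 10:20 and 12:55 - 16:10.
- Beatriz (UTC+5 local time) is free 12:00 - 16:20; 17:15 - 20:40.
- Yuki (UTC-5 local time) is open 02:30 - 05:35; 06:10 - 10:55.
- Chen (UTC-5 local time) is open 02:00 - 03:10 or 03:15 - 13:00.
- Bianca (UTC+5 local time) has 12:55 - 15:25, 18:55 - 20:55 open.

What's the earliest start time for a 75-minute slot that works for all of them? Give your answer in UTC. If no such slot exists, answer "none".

Jun in UTC: 08:20-11:20, 13:55-17:10 (add 1h to convert from UTC-1).
Beatriz in UTC: 07:00-11:20, 12:15-15:40 (subtract 5h to convert from UTC+5).
Yuki in UTC: 07:30-10:35, 11:10-15:55 (add 5h to convert from UTC-5).
Chen in UTC: 07:00-08:10, 08:15-18:00 (add 5h to convert from UTC-5).
Bianca in UTC: 07:55-10:25, 13:55-15:55 (subtract 5h to convert from UTC+5).
Jun ∩ Beatriz: 08:20-11:20, 13:55-15:40.
Jun ∩ Beatriz ∩ Yuki: 08:20-10:35, 11:10-11:20, 13:55-15:40.
Jun ∩ Beatriz ∩ Yuki ∩ Chen: 08:20-10:35, 11:10-11:20, 13:55-15:40.
Jun ∩ Beatriz ∩ Yuki ∩ Chen ∩ Bianca: 08:20-10:25, 13:55-15:40.
So the common availability across everyone is 08:20-10:25, 13:55-15:40.
The first common window of at least 75 minutes is 08:20-10:25, so the earliest start is 08:20.

08:20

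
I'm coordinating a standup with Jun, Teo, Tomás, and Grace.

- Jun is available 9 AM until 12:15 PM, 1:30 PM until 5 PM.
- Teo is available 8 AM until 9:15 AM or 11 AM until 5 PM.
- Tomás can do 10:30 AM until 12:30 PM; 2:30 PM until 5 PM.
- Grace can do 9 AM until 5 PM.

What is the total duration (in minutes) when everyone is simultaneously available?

225

Jun ∩ Teo: 09:00-09:15, 11:00-12:15, 13:30-17:00.
Jun ∩ Teo ∩ Tomás: 11:00-12:15, 14:30-17:00.
Jun ∩ Teo ∩ Tomás ∩ Grace: 11:00-12:15, 14:30-17:00.
Those are the intersection windows.
Summing the common windows: 75 + 150 = 225 minutes.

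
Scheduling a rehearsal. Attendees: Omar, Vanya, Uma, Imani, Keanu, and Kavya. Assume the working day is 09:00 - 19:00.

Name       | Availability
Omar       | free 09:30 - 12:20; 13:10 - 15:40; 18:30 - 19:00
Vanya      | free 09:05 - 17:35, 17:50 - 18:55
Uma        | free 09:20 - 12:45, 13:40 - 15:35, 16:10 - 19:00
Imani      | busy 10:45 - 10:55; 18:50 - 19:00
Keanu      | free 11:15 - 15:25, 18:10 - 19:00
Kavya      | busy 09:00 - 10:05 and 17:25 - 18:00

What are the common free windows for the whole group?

11:15-12:20, 13:40-15:25, 18:30-18:50

Omar free: 09:30-12:20, 13:10-15:40, 18:30-19:00.
Vanya free: 09:05-17:35, 17:50-18:55.
Uma free: 09:20-12:45, 13:40-15:35, 16:10-19:00.
Imani free: 09:00-10:45, 10:55-18:50 (invert busy blocks within the working day).
Keanu free: 11:15-15:25, 18:10-19:00.
Kavya free: 10:05-17:25, 18:00-19:00 (invert busy blocks within the working day).
Omar ∩ Vanya: 09:30-12:20, 13:10-15:40, 18:30-18:55.
Omar ∩ Vanya ∩ Uma: 09:30-12:20, 13:40-15:35, 18:30-18:55.
Omar ∩ Vanya ∩ Uma ∩ Imani: 09:30-10:45, 10:55-12:20, 13:40-15:35, 18:30-18:50.
Omar ∩ Vanya ∩ Uma ∩ Imani ∩ Keanu: 11:15-12:20, 13:40-15:25, 18:30-18:50.
Omar ∩ Vanya ∩ Uma ∩ Imani ∩ Keanu ∩ Kavya: 11:15-12:20, 13:40-15:25, 18:30-18:50.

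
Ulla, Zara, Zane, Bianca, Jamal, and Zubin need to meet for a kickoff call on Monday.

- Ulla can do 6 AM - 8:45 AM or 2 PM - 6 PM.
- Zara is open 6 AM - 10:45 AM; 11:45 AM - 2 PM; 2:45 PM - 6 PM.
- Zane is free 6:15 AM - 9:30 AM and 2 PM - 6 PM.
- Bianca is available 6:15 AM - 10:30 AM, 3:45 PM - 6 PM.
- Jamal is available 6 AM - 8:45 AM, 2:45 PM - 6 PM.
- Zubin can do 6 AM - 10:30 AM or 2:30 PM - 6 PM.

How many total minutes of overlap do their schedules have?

Ulla ∩ Zara: 06:00-08:45, 14:45-18:00.
Ulla ∩ Zara ∩ Zane: 06:15-08:45, 14:45-18:00.
Ulla ∩ Zara ∩ Zane ∩ Bianca: 06:15-08:45, 15:45-18:00.
Ulla ∩ Zara ∩ Zane ∩ Bianca ∩ Jamal: 06:15-08:45, 15:45-18:00.
Ulla ∩ Zara ∩ Zane ∩ Bianca ∩ Jamal ∩ Zubin: 06:15-08:45, 15:45-18:00.
Those are the intersection windows.
Summing the common windows: 150 + 135 = 285 minutes.

285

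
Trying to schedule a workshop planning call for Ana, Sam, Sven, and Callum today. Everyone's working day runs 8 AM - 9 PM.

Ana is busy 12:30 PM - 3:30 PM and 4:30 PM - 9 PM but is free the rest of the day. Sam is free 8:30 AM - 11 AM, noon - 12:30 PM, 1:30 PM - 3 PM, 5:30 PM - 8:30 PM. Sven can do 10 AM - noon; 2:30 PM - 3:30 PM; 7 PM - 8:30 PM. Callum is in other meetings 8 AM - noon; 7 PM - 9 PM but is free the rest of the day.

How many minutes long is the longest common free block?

0

Ana free: 08:00-12:30, 15:30-16:30 (invert busy blocks within the working day).
Sam free: 08:30-11:00, 12:00-12:30, 13:30-15:00, 17:30-20:30.
Sven free: 10:00-12:00, 14:30-15:30, 19:00-20:30.
Callum free: 12:00-19:00 (invert busy blocks within the working day).
Ana ∩ Sam: 08:30-11:00, 12:00-12:30.
Ana ∩ Sam ∩ Sven: 10:00-11:00.
Ana ∩ Sam ∩ Sven ∩ Callum: ∅.
There is no time when everyone is free.
No common window exists, so the longest block is 0 minutes.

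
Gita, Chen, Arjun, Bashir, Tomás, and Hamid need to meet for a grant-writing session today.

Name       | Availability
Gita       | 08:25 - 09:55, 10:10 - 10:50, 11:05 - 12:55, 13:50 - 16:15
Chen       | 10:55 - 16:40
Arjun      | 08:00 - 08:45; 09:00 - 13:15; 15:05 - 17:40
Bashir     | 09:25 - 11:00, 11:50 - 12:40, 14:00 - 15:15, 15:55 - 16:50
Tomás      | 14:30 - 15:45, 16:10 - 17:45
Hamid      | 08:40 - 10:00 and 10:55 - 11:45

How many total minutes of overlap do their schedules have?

0

Gita ∩ Chen: 11:05-12:55, 13:50-16:15.
Gita ∩ Chen ∩ Arjun: 11:05-12:55, 15:05-16:15.
Gita ∩ Chen ∩ Arjun ∩ Bashir: 11:50-12:40, 15:05-15:15, 15:55-16:15.
Gita ∩ Chen ∩ Arjun ∩ Bashir ∩ Tomás: 15:05-15:15, 16:10-16:15.
Gita ∩ Chen ∩ Arjun ∩ Bashir ∩ Tomás ∩ Hamid: ∅.
There is no time when everyone is free.
There is no common window, so the total is 0 minutes.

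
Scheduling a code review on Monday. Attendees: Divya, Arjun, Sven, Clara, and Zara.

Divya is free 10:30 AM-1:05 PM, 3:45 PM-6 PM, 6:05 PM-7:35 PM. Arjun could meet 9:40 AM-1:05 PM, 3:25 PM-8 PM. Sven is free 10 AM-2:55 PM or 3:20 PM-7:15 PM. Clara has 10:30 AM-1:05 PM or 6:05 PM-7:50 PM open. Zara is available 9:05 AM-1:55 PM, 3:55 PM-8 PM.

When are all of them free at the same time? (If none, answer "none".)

10:30-13:05, 18:05-19:15

Divya ∩ Arjun: 10:30-13:05, 15:45-18:00, 18:05-19:35.
Divya ∩ Arjun ∩ Sven: 10:30-13:05, 15:45-18:00, 18:05-19:15.
Divya ∩ Arjun ∩ Sven ∩ Clara: 10:30-13:05, 18:05-19:15.
Divya ∩ Arjun ∩ Sven ∩ Clara ∩ Zara: 10:30-13:05, 18:05-19:15.
Those are the intersection windows.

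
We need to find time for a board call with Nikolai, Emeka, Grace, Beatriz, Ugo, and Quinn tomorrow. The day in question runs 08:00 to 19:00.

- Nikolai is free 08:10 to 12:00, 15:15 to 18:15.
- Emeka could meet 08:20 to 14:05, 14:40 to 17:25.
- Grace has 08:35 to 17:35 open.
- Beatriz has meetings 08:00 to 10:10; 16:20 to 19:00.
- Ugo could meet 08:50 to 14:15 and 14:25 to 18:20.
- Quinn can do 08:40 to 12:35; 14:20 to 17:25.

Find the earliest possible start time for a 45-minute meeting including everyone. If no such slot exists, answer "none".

10:10

Nikolai free: 08:10-12:00, 15:15-18:15.
Emeka free: 08:20-14:05, 14:40-17:25.
Grace free: 08:35-17:35.
Beatriz free: 10:10-16:20 (invert busy blocks within the working day).
Ugo free: 08:50-14:15, 14:25-18:20.
Quinn free: 08:40-12:35, 14:20-17:25.
Nikolai ∩ Emeka: 08:20-12:00, 15:15-17:25.
Nikolai ∩ Emeka ∩ Grace: 08:35-12:00, 15:15-17:25.
Nikolai ∩ Emeka ∩ Grace ∩ Beatriz: 10:10-12:00, 15:15-16:20.
Nikolai ∩ Emeka ∩ Grace ∩ Beatriz ∩ Ugo: 10:10-12:00, 15:15-16:20.
Nikolai ∩ Emeka ∩ Grace ∩ Beatriz ∩ Ugo ∩ Quinn: 10:10-12:00, 15:15-16:20.
So the common availability across everyone is 10:10-12:00, 15:15-16:20.
The first common window of at least 45 minutes is 10:10-12:00, so the earliest start is 10:10.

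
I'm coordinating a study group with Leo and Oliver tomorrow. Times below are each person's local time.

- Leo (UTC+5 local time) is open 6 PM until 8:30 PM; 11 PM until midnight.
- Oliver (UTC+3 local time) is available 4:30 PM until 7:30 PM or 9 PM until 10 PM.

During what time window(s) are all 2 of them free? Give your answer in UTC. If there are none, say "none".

Leo in UTC: 13:00-15:30, 18:00-19:00 (subtract 5h to convert from UTC+5).
Oliver in UTC: 13:30-16:30, 18:00-19:00 (subtract 3h to convert from UTC+3).
Leo ∩ Oliver: 13:30-15:30, 18:00-19:00.
Those are the intersection windows.

13:30-15:30, 18:00-19:00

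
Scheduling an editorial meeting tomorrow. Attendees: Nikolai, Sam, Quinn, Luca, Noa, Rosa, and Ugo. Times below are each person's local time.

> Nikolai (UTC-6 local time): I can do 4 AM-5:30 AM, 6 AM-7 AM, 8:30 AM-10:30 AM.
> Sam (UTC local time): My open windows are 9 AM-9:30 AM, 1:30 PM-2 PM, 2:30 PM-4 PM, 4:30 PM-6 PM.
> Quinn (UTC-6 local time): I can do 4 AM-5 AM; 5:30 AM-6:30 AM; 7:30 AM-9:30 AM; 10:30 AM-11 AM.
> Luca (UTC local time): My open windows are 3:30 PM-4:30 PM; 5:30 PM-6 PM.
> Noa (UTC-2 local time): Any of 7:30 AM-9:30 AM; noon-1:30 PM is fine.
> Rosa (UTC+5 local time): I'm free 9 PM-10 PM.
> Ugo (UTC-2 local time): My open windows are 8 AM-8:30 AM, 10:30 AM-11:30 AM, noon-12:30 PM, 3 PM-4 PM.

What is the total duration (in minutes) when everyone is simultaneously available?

0

Nikolai in UTC: 10:00-11:30, 12:00-13:00, 14:30-16:30 (add 6h to convert from UTC-6).
Sam in UTC: 09:00-09:30, 13:30-14:00, 14:30-16:00, 16:30-18:00.
Quinn in UTC: 10:00-11:00, 11:30-12:30, 13:30-15:30, 16:30-17:00 (add 6h to convert from UTC-6).
Luca in UTC: 15:30-16:30, 17:30-18:00.
Noa in UTC: 09:30-11:30, 14:00-15:30 (add 2h to convert from UTC-2).
Rosa in UTC: 16:00-17:00 (subtract 5h to convert from UTC+5).
Ugo in UTC: 10:00-10:30, 12:30-13:30, 14:00-14:30, 17:00-18:00 (add 2h to convert from UTC-2).
Nikolai ∩ Sam: 14:30-16:00.
Nikolai ∩ Sam ∩ Quinn: 14:30-15:30.
Nikolai ∩ Sam ∩ Quinn ∩ Luca: ∅.
Nikolai ∩ Sam ∩ Quinn ∩ Luca ∩ Noa: ∅.
Nikolai ∩ Sam ∩ Quinn ∩ Luca ∩ Noa ∩ Rosa: ∅.
Nikolai ∩ Sam ∩ Quinn ∩ Luca ∩ Noa ∩ Rosa ∩ Ugo: ∅.
There is no time when everyone is free.
There is no common window, so the total is 0 minutes.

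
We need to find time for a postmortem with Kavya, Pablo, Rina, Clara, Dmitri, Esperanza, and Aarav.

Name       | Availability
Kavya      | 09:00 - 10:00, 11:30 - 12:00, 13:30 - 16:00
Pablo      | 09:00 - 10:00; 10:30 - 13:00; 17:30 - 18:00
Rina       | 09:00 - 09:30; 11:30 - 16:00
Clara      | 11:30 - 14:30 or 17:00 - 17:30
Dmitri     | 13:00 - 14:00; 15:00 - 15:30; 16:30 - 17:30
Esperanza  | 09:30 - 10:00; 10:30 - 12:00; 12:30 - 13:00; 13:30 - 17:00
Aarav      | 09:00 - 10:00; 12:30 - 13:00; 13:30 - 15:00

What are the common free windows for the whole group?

Kavya ∩ Pablo: 09:00-10:00, 11:30-12:00.
Kavya ∩ Pablo ∩ Rina: 09:00-09:30, 11:30-12:00.
Kavya ∩ Pablo ∩ Rina ∩ Clara: 11:30-12:00.
Kavya ∩ Pablo ∩ Rina ∩ Clara ∩ Dmitri: ∅.
Kavya ∩ Pablo ∩ Rina ∩ Clara ∩ Dmitri ∩ Esperanza: ∅.
Kavya ∩ Pablo ∩ Rina ∩ Clara ∩ Dmitri ∩ Esperanza ∩ Aarav: ∅.
There is no time when everyone is free.

none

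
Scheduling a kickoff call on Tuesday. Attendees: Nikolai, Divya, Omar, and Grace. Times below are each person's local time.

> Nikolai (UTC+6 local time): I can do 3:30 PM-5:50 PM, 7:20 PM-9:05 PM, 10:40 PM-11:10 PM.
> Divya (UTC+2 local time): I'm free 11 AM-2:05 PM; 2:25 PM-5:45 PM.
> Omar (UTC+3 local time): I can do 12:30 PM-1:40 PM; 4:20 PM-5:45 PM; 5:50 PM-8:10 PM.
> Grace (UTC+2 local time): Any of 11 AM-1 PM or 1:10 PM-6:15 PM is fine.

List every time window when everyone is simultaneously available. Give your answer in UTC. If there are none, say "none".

Nikolai in UTC: 09:30-11:50, 13:20-15:05, 16:40-17:10 (subtract 6h to convert from UTC+6).
Divya in UTC: 09:00-12:05, 12:25-15:45 (subtract 2h to convert from UTC+2).
Omar in UTC: 09:30-10:40, 13:20-14:45, 14:50-17:10 (subtract 3h to convert from UTC+3).
Grace in UTC: 09:00-11:00, 11:10-16:15 (subtract 2h to convert from UTC+2).
Nikolai ∩ Divya: 09:30-11:50, 13:20-15:05.
Nikolai ∩ Divya ∩ Omar: 09:30-10:40, 13:20-14:45, 14:50-15:05.
Nikolai ∩ Divya ∩ Omar ∩ Grace: 09:30-10:40, 13:20-14:45, 14:50-15:05.

09:30-10:40, 13:20-14:45, 14:50-15:05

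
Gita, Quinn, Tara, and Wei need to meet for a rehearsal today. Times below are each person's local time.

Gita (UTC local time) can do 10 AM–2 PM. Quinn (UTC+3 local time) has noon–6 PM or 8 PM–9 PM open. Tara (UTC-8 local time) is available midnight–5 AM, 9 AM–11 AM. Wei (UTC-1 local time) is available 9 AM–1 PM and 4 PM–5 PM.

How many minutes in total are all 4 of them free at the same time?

Gita in UTC: 10:00-14:00.
Quinn in UTC: 09:00-15:00, 17:00-18:00 (subtract 3h to convert from UTC+3).
Tara in UTC: 08:00-13:00, 17:00-19:00 (add 8h to convert from UTC-8).
Wei in UTC: 10:00-14:00, 17:00-18:00 (add 1h to convert from UTC-1).
Gita ∩ Quinn: 10:00-14:00.
Gita ∩ Quinn ∩ Tara: 10:00-13:00.
Gita ∩ Quinn ∩ Tara ∩ Wei: 10:00-13:00.
So the common availability across everyone is 10:00-13:00.
That's a single block of 180 minutes.

180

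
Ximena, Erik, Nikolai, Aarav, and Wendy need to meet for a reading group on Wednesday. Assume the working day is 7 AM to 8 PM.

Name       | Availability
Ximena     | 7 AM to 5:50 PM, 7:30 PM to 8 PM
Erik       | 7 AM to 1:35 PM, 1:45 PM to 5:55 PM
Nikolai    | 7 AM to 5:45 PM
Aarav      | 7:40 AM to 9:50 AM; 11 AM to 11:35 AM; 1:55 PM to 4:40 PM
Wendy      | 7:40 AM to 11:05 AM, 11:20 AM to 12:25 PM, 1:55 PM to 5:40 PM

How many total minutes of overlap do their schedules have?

Ximena ∩ Erik: 07:00-13:35, 13:45-17:50.
Ximena ∩ Erik ∩ Nikolai: 07:00-13:35, 13:45-17:45.
Ximena ∩ Erik ∩ Nikolai ∩ Aarav: 07:40-09:50, 11:00-11:35, 13:55-16:40.
Ximena ∩ Erik ∩ Nikolai ∩ Aarav ∩ Wendy: 07:40-09:50, 11:00-11:05, 11:20-11:35, 13:55-16:40.
So the common availability across everyone is 07:40-09:50, 11:00-11:05, 11:20-11:35, 13:55-16:40.
Summing the common windows: 130 + 5 + 15 + 165 = 315 minutes.

315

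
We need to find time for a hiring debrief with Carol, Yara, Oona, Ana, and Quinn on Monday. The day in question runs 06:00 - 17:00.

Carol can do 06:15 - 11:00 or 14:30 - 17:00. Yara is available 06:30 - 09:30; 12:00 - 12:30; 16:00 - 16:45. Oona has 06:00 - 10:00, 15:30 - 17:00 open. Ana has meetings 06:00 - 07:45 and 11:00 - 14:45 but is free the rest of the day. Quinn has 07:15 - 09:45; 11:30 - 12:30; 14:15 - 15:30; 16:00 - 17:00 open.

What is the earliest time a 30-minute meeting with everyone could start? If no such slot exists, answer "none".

Carol free: 06:15-11:00, 14:30-17:00.
Yara free: 06:30-09:30, 12:00-12:30, 16:00-16:45.
Oona free: 06:00-10:00, 15:30-17:00.
Ana free: 07:45-11:00, 14:45-17:00 (invert busy blocks within the working day).
Quinn free: 07:15-09:45, 11:30-12:30, 14:15-15:30, 16:00-17:00.
Carol ∩ Yara: 06:30-09:30, 16:00-16:45.
Carol ∩ Yara ∩ Oona: 06:30-09:30, 16:00-16:45.
Carol ∩ Yara ∩ Oona ∩ Ana: 07:45-09:30, 16:00-16:45.
Carol ∩ Yara ∩ Oona ∩ Ana ∩ Quinn: 07:45-09:30, 16:00-16:45.
Those are the intersection windows.
The first common window of at least 30 minutes is 07:45-09:30, so the earliest start is 07:45.

07:45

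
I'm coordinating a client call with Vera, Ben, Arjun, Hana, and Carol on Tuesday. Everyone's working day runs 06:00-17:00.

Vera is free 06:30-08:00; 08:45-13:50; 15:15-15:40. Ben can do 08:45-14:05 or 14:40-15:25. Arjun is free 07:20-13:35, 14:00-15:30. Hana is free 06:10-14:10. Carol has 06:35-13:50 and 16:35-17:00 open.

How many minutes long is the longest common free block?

290

Vera ∩ Ben: 08:45-13:50, 15:15-15:25.
Vera ∩ Ben ∩ Arjun: 08:45-13:35, 15:15-15:25.
Vera ∩ Ben ∩ Arjun ∩ Hana: 08:45-13:35.
Vera ∩ Ben ∩ Arjun ∩ Hana ∩ Carol: 08:45-13:35.
The longest is 08:45-13:35 at 290 minutes.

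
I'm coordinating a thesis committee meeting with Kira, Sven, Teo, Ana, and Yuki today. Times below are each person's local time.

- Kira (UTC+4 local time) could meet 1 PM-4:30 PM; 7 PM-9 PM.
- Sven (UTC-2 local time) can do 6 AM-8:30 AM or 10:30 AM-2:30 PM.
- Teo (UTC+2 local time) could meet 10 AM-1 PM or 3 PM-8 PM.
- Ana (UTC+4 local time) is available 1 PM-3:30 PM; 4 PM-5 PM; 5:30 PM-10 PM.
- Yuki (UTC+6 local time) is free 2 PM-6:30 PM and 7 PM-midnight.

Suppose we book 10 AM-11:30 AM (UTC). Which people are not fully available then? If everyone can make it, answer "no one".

Kira in UTC: 09:00-12:30, 15:00-17:00 (subtract 4h to convert from UTC+4).
Sven in UTC: 08:00-10:30, 12:30-16:30 (add 2h to convert from UTC-2).
Teo in UTC: 08:00-11:00, 13:00-18:00 (subtract 2h to convert from UTC+2).
Ana in UTC: 09:00-11:30, 12:00-13:00, 13:30-18:00 (subtract 4h to convert from UTC+4).
Yuki in UTC: 08:00-12:30, 13:00-18:00 (subtract 6h to convert from UTC+6).
Kira: free for 10:00-11:30. Sven: not fully free for 10:00-11:30. Teo: not fully free for 10:00-11:30. Ana: free for 10:00-11:30. Yuki: free for 10:00-11:30.

Sven, Teo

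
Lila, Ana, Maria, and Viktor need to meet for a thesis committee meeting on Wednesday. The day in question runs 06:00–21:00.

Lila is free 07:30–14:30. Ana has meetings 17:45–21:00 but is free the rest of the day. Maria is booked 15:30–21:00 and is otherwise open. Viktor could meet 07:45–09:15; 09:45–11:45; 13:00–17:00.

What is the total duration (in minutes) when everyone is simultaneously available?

Lila free: 07:30-14:30.
Ana free: 06:00-17:45 (invert busy blocks within the working day).
Maria free: 06:00-15:30 (invert busy blocks within the working day).
Viktor free: 07:45-09:15, 09:45-11:45, 13:00-17:00.
Lila ∩ Ana: 07:30-14:30.
Lila ∩ Ana ∩ Maria: 07:30-14:30.
Lila ∩ Ana ∩ Maria ∩ Viktor: 07:45-09:15, 09:45-11:45, 13:00-14:30.
So the common availability across everyone is 07:45-09:15, 09:45-11:45, 13:00-14:30.
Summing the common windows: 90 + 120 + 90 = 300 minutes.

300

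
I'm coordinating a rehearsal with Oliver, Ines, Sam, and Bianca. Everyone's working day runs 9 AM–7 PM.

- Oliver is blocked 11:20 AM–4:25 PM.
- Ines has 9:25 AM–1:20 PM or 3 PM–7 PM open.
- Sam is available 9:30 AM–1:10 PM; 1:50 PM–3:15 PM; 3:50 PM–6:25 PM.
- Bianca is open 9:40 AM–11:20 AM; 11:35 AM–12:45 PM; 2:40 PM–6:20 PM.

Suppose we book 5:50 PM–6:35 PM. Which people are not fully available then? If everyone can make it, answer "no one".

Bianca, Sam

Oliver free: 09:00-11:20, 16:25-19:00 (invert busy blocks within the working day).
Ines free: 09:25-13:20, 15:00-19:00.
Sam free: 09:30-13:10, 13:50-15:15, 15:50-18:25.
Bianca free: 09:40-11:20, 11:35-12:45, 14:40-18:20.
Oliver: free for 17:50-18:35. Ines: free for 17:50-18:35. Sam: not fully free for 17:50-18:35. Bianca: not fully free for 17:50-18:35.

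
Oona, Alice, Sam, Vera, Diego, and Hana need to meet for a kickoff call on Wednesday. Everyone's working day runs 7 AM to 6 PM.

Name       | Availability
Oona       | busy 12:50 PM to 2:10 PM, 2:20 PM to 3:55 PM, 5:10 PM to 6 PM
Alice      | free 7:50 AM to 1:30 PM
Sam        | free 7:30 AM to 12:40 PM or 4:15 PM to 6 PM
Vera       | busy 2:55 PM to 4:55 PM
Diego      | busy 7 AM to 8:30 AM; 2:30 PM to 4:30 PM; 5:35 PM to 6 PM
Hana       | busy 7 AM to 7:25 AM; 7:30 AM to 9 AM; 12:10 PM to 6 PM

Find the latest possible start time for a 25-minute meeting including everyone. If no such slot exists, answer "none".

11:45

Oona free: 07:00-12:50, 14:10-14:20, 15:55-17:10 (invert busy blocks within the working day).
Alice free: 07:50-13:30.
Sam free: 07:30-12:40, 16:15-18:00.
Vera free: 07:00-14:55, 16:55-18:00 (invert busy blocks within the working day).
Diego free: 08:30-14:30, 16:30-17:35 (invert busy blocks within the working day).
Hana free: 07:25-07:30, 09:00-12:10 (invert busy blocks within the working day).
Oona ∩ Alice: 07:50-12:50.
Oona ∩ Alice ∩ Sam: 07:50-12:40.
Oona ∩ Alice ∩ Sam ∩ Vera: 07:50-12:40.
Oona ∩ Alice ∩ Sam ∩ Vera ∩ Diego: 08:30-12:40.
Oona ∩ Alice ∩ Sam ∩ Vera ∩ Diego ∩ Hana: 09:00-12:10.
The last common window of at least 25 minutes is 09:00-12:10; a 25-minute meeting can start as late as 11:45 and still end by 12:10.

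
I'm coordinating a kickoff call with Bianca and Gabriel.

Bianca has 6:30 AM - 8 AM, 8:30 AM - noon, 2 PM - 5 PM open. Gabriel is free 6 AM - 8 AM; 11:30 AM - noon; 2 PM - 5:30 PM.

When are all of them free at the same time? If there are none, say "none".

06:30-08:00, 11:30-12:00, 14:00-17:00

Bianca ∩ Gabriel: 06:30-08:00, 11:30-12:00, 14:00-17:00.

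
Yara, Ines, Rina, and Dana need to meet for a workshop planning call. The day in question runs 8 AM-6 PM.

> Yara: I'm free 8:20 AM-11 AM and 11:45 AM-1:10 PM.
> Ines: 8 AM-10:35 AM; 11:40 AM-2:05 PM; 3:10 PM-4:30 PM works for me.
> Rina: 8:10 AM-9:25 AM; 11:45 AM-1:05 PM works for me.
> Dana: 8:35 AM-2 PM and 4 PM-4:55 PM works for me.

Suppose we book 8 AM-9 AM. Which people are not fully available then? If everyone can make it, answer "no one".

Yara: not fully free for 08:00-09:00. Ines: free for 08:00-09:00. Rina: not fully free for 08:00-09:00. Dana: not fully free for 08:00-09:00.

Dana, Rina, Yara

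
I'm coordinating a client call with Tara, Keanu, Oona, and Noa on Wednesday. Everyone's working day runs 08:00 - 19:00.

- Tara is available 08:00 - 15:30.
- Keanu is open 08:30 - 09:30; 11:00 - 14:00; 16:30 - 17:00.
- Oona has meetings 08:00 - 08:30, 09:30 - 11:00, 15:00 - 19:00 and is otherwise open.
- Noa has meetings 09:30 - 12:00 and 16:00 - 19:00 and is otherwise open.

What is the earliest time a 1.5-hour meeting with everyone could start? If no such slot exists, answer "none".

Tara free: 08:00-15:30.
Keanu free: 08:30-09:30, 11:00-14:00, 16:30-17:00.
Oona free: 08:30-09:30, 11:00-15:00 (invert busy blocks within the working day).
Noa free: 08:00-09:30, 12:00-16:00 (invert busy blocks within the working day).
Tara ∩ Keanu: 08:30-09:30, 11:00-14:00.
Tara ∩ Keanu ∩ Oona: 08:30-09:30, 11:00-14:00.
Tara ∩ Keanu ∩ Oona ∩ Noa: 08:30-09:30, 12:00-14:00.
Those are the intersection windows.
The first common window of at least 90 minutes is 12:00-14:00, so the earliest start is 12:00.

12:00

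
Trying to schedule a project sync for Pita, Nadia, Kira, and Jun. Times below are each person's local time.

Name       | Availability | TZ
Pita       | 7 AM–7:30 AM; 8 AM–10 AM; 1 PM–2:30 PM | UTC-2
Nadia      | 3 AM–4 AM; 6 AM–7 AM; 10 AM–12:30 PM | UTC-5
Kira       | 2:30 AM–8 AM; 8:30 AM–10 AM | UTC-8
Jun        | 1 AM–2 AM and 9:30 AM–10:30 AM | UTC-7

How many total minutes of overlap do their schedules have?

Pita in UTC: 09:00-09:30, 10:00-12:00, 15:00-16:30 (add 2h to convert from UTC-2).
Nadia in UTC: 08:00-09:00, 11:00-12:00, 15:00-17:30 (add 5h to convert from UTC-5).
Kira in UTC: 10:30-16:00, 16:30-18:00 (add 8h to convert from UTC-8).
Jun in UTC: 08:00-09:00, 16:30-17:30 (add 7h to convert from UTC-7).
Pita ∩ Nadia: 11:00-12:00, 15:00-16:30.
Pita ∩ Nadia ∩ Kira: 11:00-12:00, 15:00-16:00.
Pita ∩ Nadia ∩ Kira ∩ Jun: ∅.
There is no time when everyone is free.
There is no common window, so the total is 0 minutes.

0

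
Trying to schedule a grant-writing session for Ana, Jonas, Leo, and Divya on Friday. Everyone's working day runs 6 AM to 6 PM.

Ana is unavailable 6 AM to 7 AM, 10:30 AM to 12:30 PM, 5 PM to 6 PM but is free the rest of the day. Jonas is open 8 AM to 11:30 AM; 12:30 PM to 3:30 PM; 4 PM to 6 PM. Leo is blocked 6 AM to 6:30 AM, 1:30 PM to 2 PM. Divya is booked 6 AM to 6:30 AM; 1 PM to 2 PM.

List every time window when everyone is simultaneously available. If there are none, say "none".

08:00-10:30, 12:30-13:00, 14:00-15:30, 16:00-17:00

Ana free: 07:00-10:30, 12:30-17:00 (invert busy blocks within the working day).
Jonas free: 08:00-11:30, 12:30-15:30, 16:00-18:00.
Leo free: 06:30-13:30, 14:00-18:00 (invert busy blocks within the working day).
Divya free: 06:30-13:00, 14:00-18:00 (invert busy blocks within the working day).
Ana ∩ Jonas: 08:00-10:30, 12:30-15:30, 16:00-17:00.
Ana ∩ Jonas ∩ Leo: 08:00-10:30, 12:30-13:30, 14:00-15:30, 16:00-17:00.
Ana ∩ Jonas ∩ Leo ∩ Divya: 08:00-10:30, 12:30-13:00, 14:00-15:30, 16:00-17:00.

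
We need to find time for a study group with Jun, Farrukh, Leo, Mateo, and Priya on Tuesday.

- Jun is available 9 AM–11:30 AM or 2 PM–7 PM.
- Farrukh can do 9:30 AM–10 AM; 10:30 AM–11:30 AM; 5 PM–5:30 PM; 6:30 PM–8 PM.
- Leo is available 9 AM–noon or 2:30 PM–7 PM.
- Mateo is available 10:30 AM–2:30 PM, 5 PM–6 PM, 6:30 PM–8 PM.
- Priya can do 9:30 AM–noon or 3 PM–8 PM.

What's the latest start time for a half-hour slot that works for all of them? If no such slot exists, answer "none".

18:30

Jun ∩ Farrukh: 09:30-10:00, 10:30-11:30, 17:00-17:30, 18:30-19:00.
Jun ∩ Farrukh ∩ Leo: 09:30-10:00, 10:30-11:30, 17:00-17:30, 18:30-19:00.
Jun ∩ Farrukh ∩ Leo ∩ Mateo: 10:30-11:30, 17:00-17:30, 18:30-19:00.
Jun ∩ Farrukh ∩ Leo ∩ Mateo ∩ Priya: 10:30-11:30, 17:00-17:30, 18:30-19:00.
The last common window of at least 30 minutes is 18:30-19:00; a 30-minute meeting can start as late as 18:30 and still end by 19:00.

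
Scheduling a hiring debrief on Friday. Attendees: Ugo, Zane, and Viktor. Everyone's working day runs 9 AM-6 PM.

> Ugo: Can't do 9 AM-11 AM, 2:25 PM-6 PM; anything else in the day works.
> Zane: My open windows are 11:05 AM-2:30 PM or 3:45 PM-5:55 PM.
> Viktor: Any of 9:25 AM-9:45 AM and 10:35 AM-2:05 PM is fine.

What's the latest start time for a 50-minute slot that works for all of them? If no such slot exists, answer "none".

Ugo free: 11:00-14:25 (invert busy blocks within the working day).
Zane free: 11:05-14:30, 15:45-17:55.
Viktor free: 09:25-09:45, 10:35-14:05.
Ugo ∩ Zane: 11:05-14:25.
Ugo ∩ Zane ∩ Viktor: 11:05-14:05.
So the common availability across everyone is 11:05-14:05.
The last common window of at least 50 minutes is 11:05-14:05; a 50-minute meeting can start as late as 13:15 and still end by 14:05.

13:15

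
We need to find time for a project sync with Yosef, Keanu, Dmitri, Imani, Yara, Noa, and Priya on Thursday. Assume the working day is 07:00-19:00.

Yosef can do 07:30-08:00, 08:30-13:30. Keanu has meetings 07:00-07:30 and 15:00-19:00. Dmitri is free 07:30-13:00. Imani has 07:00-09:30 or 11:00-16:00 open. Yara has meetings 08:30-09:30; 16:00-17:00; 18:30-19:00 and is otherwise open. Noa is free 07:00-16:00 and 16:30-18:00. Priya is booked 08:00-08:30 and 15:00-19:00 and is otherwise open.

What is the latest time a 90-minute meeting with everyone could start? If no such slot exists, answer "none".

11:30

Yosef free: 07:30-08:00, 08:30-13:30.
Keanu free: 07:30-15:00 (invert busy blocks within the working day).
Dmitri free: 07:30-13:00.
Imani free: 07:00-09:30, 11:00-16:00.
Yara free: 07:00-08:30, 09:30-16:00, 17:00-18:30 (invert busy blocks within the working day).
Noa free: 07:00-16:00, 16:30-18:00.
Priya free: 07:00-08:00, 08:30-15:00 (invert busy blocks within the working day).
Yosef ∩ Keanu: 07:30-08:00, 08:30-13:30.
Yosef ∩ Keanu ∩ Dmitri: 07:30-08:00, 08:30-13:00.
Yosef ∩ Keanu ∩ Dmitri ∩ Imani: 07:30-08:00, 08:30-09:30, 11:00-13:00.
Yosef ∩ Keanu ∩ Dmitri ∩ Imani ∩ Yara: 07:30-08:00, 11:00-13:00.
Yosef ∩ Keanu ∩ Dmitri ∩ Imani ∩ Yara ∩ Noa: 07:30-08:00, 11:00-13:00.
Yosef ∩ Keanu ∩ Dmitri ∩ Imani ∩ Yara ∩ Noa ∩ Priya: 07:30-08:00, 11:00-13:00.
The last common window of at least 90 minutes is 11:00-13:00; a 90-minute meeting can start as late as 11:30 and still end by 13:00.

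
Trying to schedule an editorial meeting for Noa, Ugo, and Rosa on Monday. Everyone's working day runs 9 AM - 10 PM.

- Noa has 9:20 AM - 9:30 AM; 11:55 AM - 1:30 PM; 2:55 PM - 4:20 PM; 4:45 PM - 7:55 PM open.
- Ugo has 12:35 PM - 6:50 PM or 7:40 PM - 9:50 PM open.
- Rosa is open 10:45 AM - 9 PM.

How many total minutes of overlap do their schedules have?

280

Noa ∩ Ugo: 12:35-13:30, 14:55-16:20, 16:45-18:50, 19:40-19:55.
Noa ∩ Ugo ∩ Rosa: 12:35-13:30, 14:55-16:20, 16:45-18:50, 19:40-19:55.
Summing the common windows: 55 + 85 + 125 + 15 = 280 minutes.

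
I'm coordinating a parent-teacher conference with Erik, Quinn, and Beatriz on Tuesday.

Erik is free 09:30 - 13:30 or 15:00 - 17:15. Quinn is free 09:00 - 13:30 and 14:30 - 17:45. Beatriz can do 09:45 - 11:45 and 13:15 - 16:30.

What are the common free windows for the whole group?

09:45-11:45, 13:15-13:30, 15:00-16:30

Erik ∩ Quinn: 09:30-13:30, 15:00-17:15.
Erik ∩ Quinn ∩ Beatriz: 09:45-11:45, 13:15-13:30, 15:00-16:30.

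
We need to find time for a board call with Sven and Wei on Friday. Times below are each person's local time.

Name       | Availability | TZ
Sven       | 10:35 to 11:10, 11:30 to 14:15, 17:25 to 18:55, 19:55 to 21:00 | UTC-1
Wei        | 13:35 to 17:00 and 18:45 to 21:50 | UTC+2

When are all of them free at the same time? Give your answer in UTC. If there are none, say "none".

Sven in UTC: 11:35-12:10, 12:30-15:15, 18:25-19:55, 20:55-22:00 (add 1h to convert from UTC-1).
Wei in UTC: 11:35-15:00, 16:45-19:50 (subtract 2h to convert from UTC+2).
Sven ∩ Wei: 11:35-12:10, 12:30-15:00, 18:25-19:50.
So the common availability across everyone is 11:35-12:10, 12:30-15:00, 18:25-19:50.

11:35-12:10, 12:30-15:00, 18:25-19:50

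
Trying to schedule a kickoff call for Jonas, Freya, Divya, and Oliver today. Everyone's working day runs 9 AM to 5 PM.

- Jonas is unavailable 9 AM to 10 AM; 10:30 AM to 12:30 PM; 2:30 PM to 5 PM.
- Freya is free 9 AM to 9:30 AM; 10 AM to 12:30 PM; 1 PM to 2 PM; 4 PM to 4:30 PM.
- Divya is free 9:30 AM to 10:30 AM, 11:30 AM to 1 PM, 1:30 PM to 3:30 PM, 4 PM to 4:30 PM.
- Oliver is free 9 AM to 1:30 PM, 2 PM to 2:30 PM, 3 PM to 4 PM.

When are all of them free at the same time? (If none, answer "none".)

Jonas free: 10:00-10:30, 12:30-14:30 (invert busy blocks within the working day).
Freya free: 09:00-09:30, 10:00-12:30, 13:00-14:00, 16:00-16:30.
Divya free: 09:30-10:30, 11:30-13:00, 13:30-15:30, 16:00-16:30.
Oliver free: 09:00-13:30, 14:00-14:30, 15:00-16:00.
Jonas ∩ Freya: 10:00-10:30, 13:00-14:00.
Jonas ∩ Freya ∩ Divya: 10:00-10:30, 13:30-14:00.
Jonas ∩ Freya ∩ Divya ∩ Oliver: 10:00-10:30.
So the common availability across everyone is 10:00-10:30.

10:00-10:30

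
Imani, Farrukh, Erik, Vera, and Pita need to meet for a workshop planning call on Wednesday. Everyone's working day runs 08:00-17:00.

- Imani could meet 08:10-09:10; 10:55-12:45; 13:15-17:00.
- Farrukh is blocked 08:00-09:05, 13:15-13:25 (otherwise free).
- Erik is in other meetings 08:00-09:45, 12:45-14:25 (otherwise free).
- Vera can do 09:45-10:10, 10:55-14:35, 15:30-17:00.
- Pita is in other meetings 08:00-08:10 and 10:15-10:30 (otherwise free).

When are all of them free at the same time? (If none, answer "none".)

Imani free: 08:10-09:10, 10:55-12:45, 13:15-17:00.
Farrukh free: 09:05-13:15, 13:25-17:00 (invert busy blocks within the working day).
Erik free: 09:45-12:45, 14:25-17:00 (invert busy blocks within the working day).
Vera free: 09:45-10:10, 10:55-14:35, 15:30-17:00.
Pita free: 08:10-10:15, 10:30-17:00 (invert busy blocks within the working day).
Imani ∩ Farrukh: 09:05-09:10, 10:55-12:45, 13:25-17:00.
Imani ∩ Farrukh ∩ Erik: 10:55-12:45, 14:25-17:00.
Imani ∩ Farrukh ∩ Erik ∩ Vera: 10:55-12:45, 14:25-14:35, 15:30-17:00.
Imani ∩ Farrukh ∩ Erik ∩ Vera ∩ Pita: 10:55-12:45, 14:25-14:35, 15:30-17:00.
Those are the intersection windows.

10:55-12:45, 14:25-14:35, 15:30-17:00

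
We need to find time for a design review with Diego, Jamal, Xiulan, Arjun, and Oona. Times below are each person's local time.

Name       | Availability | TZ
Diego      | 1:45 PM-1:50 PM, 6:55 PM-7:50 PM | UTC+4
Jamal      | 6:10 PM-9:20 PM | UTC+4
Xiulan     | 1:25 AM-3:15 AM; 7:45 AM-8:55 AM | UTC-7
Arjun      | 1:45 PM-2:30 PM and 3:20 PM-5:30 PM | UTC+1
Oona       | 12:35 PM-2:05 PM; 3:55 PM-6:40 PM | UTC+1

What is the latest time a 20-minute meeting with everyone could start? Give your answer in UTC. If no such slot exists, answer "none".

Diego in UTC: 09:45-09:50, 14:55-15:50 (subtract 4h to convert from UTC+4).
Jamal in UTC: 14:10-17:20 (subtract 4h to convert from UTC+4).
Xiulan in UTC: 08:25-10:15, 14:45-15:55 (add 7h to convert from UTC-7).
Arjun in UTC: 12:45-13:30, 14:20-16:30 (subtract 1h to convert from UTC+1).
Oona in UTC: 11:35-13:05, 14:55-17:40 (subtract 1h to convert from UTC+1).
Diego ∩ Jamal: 14:55-15:50.
Diego ∩ Jamal ∩ Xiulan: 14:55-15:50.
Diego ∩ Jamal ∩ Xiulan ∩ Arjun: 14:55-15:50.
Diego ∩ Jamal ∩ Xiulan ∩ Arjun ∩ Oona: 14:55-15:50.
The last common window of at least 20 minutes is 14:55-15:50; a 20-minute meeting can start as late as 15:30 and still end by 15:50.

15:30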